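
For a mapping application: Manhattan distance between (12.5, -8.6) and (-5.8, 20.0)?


|12.5-(-5.8)| + |(-8.6)-20| = 18.3 + 28.6 = 46.9

46.9


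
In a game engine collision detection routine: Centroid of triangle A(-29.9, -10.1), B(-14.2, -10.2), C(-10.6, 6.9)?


Centroid = ((x_A+x_B+x_C)/3, (y_A+y_B+y_C)/3)
= (((-29.9)+(-14.2)+(-10.6))/3, ((-10.1)+(-10.2)+6.9)/3)
= (-18.2333, -4.4667)

(-18.2333, -4.4667)


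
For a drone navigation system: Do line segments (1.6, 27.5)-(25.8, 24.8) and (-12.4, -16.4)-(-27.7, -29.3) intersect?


Cross products: d1=-491.07, d2=-137.58, d3=-1100.18, d4=-1453.67
d1*d2 < 0 and d3*d4 < 0? no

No, they don't intersect


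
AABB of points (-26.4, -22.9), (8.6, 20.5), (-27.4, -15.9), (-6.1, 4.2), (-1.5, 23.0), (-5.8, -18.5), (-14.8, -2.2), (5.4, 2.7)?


x range: [-27.4, 8.6]
y range: [-22.9, 23]
Bounding box: (-27.4,-22.9) to (8.6,23)

(-27.4,-22.9) to (8.6,23)


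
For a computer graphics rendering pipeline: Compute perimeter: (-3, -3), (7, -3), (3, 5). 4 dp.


Sides: (-3, -3)->(7, -3): sqrt(100) = 10, (7, -3)->(3, 5): sqrt(80) = 8.944272, (3, 5)->(-3, -3): sqrt(100) = 10
Sum = 28.944272
Perimeter = 28.9443

28.9443


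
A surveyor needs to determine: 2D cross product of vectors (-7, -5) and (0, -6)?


u x v = u_x*v_y - u_y*v_x = (-7)*(-6) - (-5)*0
= 42 - 0 = 42

42


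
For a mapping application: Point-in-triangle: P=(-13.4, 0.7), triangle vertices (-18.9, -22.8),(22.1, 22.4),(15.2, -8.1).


Cross products: AB x AP = 714.9, BC x BP = -933.02, CA x CP = -720.5
All same sign? no

No, outside


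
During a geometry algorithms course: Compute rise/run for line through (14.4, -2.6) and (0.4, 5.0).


slope = (y2-y1)/(x2-x1) = (5-(-2.6))/(0.4-14.4) = 7.6/(-14) = -0.5429

-0.5429


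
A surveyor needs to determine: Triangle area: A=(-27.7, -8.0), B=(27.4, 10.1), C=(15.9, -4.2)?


Area = |x_A(y_B-y_C) + x_B(y_C-y_A) + x_C(y_A-y_B)|/2
= |(-396.11) + 104.12 + (-287.79)|/2
= 579.78/2 = 289.89

289.89


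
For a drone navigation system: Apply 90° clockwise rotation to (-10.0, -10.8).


90° CW: (x,y) -> (y, -x)
(-10,-10.8) -> (-10.8, 10)

(-10.8, 10)


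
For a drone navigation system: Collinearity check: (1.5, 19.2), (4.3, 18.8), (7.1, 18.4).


Cross product: (4.3-1.5)*(18.4-19.2) - (18.8-19.2)*(7.1-1.5)
= 0

Yes, collinear


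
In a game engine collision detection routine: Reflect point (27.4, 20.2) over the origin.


Reflection over origin: (x,y) -> (-x,-y)
(27.4, 20.2) -> (-27.4, -20.2)

(-27.4, -20.2)


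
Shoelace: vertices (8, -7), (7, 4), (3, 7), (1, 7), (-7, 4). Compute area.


Shoelace sum: (8*4 - 7*(-7)) + (7*7 - 3*4) + (3*7 - 1*7) + (1*4 - (-7)*7) + ((-7)*(-7) - 8*4)
= 202
Area = |202|/2 = 101

101


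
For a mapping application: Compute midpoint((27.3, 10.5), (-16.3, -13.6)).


M = ((27.3+(-16.3))/2, (10.5+(-13.6))/2)
= (5.5, -1.55)

(5.5, -1.55)


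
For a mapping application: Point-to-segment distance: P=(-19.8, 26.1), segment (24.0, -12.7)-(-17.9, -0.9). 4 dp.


Project P onto AB: t = 1 (clamped to [0,1])
Closest point on segment: (-17.9, -0.9)
Distance: 27.0668

27.0668


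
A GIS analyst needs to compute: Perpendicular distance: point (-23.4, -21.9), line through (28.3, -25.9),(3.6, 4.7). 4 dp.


|cross product| = 1483.22
|line direction| = sqrt(1546.45) = 39.3249
Distance = 1483.22/sqrt(1546.45) = 37.717

37.717


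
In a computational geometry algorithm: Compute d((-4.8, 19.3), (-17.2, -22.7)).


dx=-12.4, dy=-42
d^2 = (-12.4)^2 + (-42)^2 = 1917.76
d = sqrt(1917.76) = 43.7922

43.7922


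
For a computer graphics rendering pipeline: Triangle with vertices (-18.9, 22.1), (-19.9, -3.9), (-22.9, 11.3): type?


Side lengths squared: AB^2=677, BC^2=240.04, CA^2=132.64
Sorted: [132.64, 240.04, 677]
By sides: Scalene, By angles: Obtuse

Scalene, Obtuse


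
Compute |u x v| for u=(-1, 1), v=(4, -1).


|u x v| = |(-1)*(-1) - 1*4|
= |1 - 4| = 3

3


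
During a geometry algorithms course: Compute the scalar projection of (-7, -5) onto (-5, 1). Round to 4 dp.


u.v = 30, |v| = sqrt(26) = 5.099
Scalar projection = u.v / |v| = 30 / sqrt(26) = 5.8835

5.8835


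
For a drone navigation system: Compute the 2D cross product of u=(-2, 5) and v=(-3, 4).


u x v = u_x*v_y - u_y*v_x = (-2)*4 - 5*(-3)
= (-8) - (-15) = 7

7


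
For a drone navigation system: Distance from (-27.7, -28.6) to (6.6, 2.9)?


dx=34.3, dy=31.5
d^2 = 34.3^2 + 31.5^2 = 2168.74
d = sqrt(2168.74) = 46.5697

46.5697


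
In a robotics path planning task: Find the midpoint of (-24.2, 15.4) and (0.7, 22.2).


M = (((-24.2)+0.7)/2, (15.4+22.2)/2)
= (-11.75, 18.8)

(-11.75, 18.8)


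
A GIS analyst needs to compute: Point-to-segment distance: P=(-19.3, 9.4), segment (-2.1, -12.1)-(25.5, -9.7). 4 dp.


Project P onto AB: t = 0 (clamped to [0,1])
Closest point on segment: (-2.1, -12.1)
Distance: 27.5334

27.5334


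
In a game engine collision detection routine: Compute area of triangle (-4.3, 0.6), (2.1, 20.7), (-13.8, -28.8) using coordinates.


Area = |x_A(y_B-y_C) + x_B(y_C-y_A) + x_C(y_A-y_B)|/2
= |(-212.85) + (-61.74) + 277.38|/2
= 2.79/2 = 1.395

1.395


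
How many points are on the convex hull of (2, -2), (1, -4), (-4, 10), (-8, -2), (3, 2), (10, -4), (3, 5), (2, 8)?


Convex hull vertices (CCW): (-8, -2), (1, -4), (10, -4), (2, 8), (-4, 10)
Count = 5

5


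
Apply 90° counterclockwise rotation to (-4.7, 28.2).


90° CCW: (x,y) -> (-y, x)
(-4.7,28.2) -> (-28.2, -4.7)

(-28.2, -4.7)


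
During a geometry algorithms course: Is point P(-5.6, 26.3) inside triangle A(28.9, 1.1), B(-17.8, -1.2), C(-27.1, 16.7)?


Cross products: AB x AP = -1256.19, BC x BP = -474.13, CA x CP = 873
All same sign? no

No, outside


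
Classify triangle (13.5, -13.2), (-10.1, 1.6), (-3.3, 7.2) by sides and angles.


Side lengths squared: AB^2=776, BC^2=77.6, CA^2=698.4
Sorted: [77.6, 698.4, 776]
By sides: Scalene, By angles: Right

Scalene, Right


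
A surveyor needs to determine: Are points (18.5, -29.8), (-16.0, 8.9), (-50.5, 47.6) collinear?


Cross product: ((-16)-18.5)*(47.6-(-29.8)) - (8.9-(-29.8))*((-50.5)-18.5)
= 0

Yes, collinear


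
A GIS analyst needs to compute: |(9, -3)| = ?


|u| = sqrt(9^2 + (-3)^2) = sqrt(90) = 9.4868

9.4868


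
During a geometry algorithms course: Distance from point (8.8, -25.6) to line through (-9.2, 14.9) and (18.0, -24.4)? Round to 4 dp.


|cross product| = 394.2
|line direction| = sqrt(2284.33) = 47.7947
Distance = 394.2/sqrt(2284.33) = 8.2478

8.2478


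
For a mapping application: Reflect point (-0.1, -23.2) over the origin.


Reflection over origin: (x,y) -> (-x,-y)
(-0.1, -23.2) -> (0.1, 23.2)

(0.1, 23.2)


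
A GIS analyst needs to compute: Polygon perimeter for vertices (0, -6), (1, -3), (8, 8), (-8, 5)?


Sides: (0, -6)->(1, -3): sqrt(10) = 3.162278, (1, -3)->(8, 8): sqrt(170) = 13.038405, (8, 8)->(-8, 5): sqrt(265) = 16.278821, (-8, 5)->(0, -6): sqrt(185) = 13.601471
Sum = 46.080975
Perimeter = 46.081

46.081


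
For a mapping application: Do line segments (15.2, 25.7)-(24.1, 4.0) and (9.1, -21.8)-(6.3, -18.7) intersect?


Cross products: d1=-151.91, d2=-118.74, d3=-555.12, d4=-588.29
d1*d2 < 0 and d3*d4 < 0? no

No, they don't intersect


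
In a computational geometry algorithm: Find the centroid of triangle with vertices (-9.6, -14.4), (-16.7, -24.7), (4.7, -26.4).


Centroid = ((x_A+x_B+x_C)/3, (y_A+y_B+y_C)/3)
= (((-9.6)+(-16.7)+4.7)/3, ((-14.4)+(-24.7)+(-26.4))/3)
= (-7.2, -21.8333)

(-7.2, -21.8333)


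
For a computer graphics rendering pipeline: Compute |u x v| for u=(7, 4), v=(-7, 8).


|u x v| = |7*8 - 4*(-7)|
= |56 - (-28)| = 84

84


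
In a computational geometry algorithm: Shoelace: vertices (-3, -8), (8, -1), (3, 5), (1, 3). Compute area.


Shoelace sum: ((-3)*(-1) - 8*(-8)) + (8*5 - 3*(-1)) + (3*3 - 1*5) + (1*(-8) - (-3)*3)
= 115
Area = |115|/2 = 57.5

57.5


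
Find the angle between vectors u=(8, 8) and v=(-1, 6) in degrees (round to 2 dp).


u.v = 40, |u| = sqrt(128) = 11.3137, |v| = sqrt(37) = 6.0828
cos(theta) = u.v/(|u||v|) = 40/sqrt(4736) = 0.581238
theta = acos(0.581238) = 54.46 degrees

54.46 degrees


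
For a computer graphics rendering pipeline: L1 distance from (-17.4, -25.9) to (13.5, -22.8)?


|(-17.4)-13.5| + |(-25.9)-(-22.8)| = 30.9 + 3.1 = 34

34


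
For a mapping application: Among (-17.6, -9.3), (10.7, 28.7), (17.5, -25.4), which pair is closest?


d(P0,P1) = 47.3803, d(P0,P2) = 38.6163, d(P1,P2) = 54.5257
Closest: P0 and P2

Closest pair: (-17.6, -9.3) and (17.5, -25.4), distance = 38.6163


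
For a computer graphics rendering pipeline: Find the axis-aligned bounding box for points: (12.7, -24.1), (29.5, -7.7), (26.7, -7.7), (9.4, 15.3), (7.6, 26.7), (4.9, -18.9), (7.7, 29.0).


x range: [4.9, 29.5]
y range: [-24.1, 29]
Bounding box: (4.9,-24.1) to (29.5,29)

(4.9,-24.1) to (29.5,29)


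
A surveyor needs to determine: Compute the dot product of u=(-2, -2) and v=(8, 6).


u . v = u_x*v_x + u_y*v_y = (-2)*8 + (-2)*6
= (-16) + (-12) = -28

-28


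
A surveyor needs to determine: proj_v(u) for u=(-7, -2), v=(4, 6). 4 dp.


u.v = -40, |v| = sqrt(52) = 7.2111
Scalar projection = u.v / |v| = -40 / sqrt(52) = -5.547

-5.547


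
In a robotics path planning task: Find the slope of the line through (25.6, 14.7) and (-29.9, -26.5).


slope = (y2-y1)/(x2-x1) = ((-26.5)-14.7)/((-29.9)-25.6) = (-41.2)/(-55.5) = 0.7423

0.7423


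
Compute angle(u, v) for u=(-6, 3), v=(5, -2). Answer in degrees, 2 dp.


u.v = -36, |u| = sqrt(45) = 6.7082, |v| = sqrt(29) = 5.3852
cos(theta) = u.v/(|u||v|) = -36/sqrt(1305) = -0.996546
theta = acos(-0.996546) = 175.24 degrees

175.24 degrees


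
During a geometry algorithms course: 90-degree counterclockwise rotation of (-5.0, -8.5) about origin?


90° CCW: (x,y) -> (-y, x)
(-5,-8.5) -> (8.5, -5)

(8.5, -5)


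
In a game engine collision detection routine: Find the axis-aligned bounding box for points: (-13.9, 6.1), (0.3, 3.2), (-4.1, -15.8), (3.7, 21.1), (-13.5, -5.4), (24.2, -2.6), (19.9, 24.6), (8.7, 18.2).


x range: [-13.9, 24.2]
y range: [-15.8, 24.6]
Bounding box: (-13.9,-15.8) to (24.2,24.6)

(-13.9,-15.8) to (24.2,24.6)


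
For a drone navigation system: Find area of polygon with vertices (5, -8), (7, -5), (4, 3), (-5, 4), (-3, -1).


Shoelace sum: (5*(-5) - 7*(-8)) + (7*3 - 4*(-5)) + (4*4 - (-5)*3) + ((-5)*(-1) - (-3)*4) + ((-3)*(-8) - 5*(-1))
= 149
Area = |149|/2 = 74.5

74.5


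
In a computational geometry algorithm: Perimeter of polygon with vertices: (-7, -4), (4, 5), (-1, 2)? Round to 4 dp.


Sides: (-7, -4)->(4, 5): sqrt(202) = 14.21267, (4, 5)->(-1, 2): sqrt(34) = 5.830952, (-1, 2)->(-7, -4): sqrt(72) = 8.485281
Sum = 28.528903
Perimeter = 28.5289

28.5289


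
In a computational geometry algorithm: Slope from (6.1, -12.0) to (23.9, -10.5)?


slope = (y2-y1)/(x2-x1) = ((-10.5)-(-12))/(23.9-6.1) = 1.5/17.8 = 0.0843

0.0843


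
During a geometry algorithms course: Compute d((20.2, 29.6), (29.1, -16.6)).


dx=8.9, dy=-46.2
d^2 = 8.9^2 + (-46.2)^2 = 2213.65
d = sqrt(2213.65) = 47.0494

47.0494


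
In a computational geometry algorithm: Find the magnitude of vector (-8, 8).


|u| = sqrt((-8)^2 + 8^2) = sqrt(128) = 11.3137

11.3137


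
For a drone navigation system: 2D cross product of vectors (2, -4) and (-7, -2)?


u x v = u_x*v_y - u_y*v_x = 2*(-2) - (-4)*(-7)
= (-4) - 28 = -32

-32


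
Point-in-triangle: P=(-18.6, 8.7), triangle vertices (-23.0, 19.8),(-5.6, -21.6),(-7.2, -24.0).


Cross products: AB x AP = -10.98, BC x BP = -79.68, CA x CP = -17.34
All same sign? yes

Yes, inside


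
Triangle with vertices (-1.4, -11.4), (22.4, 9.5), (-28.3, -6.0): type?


Side lengths squared: AB^2=1003.25, BC^2=2810.74, CA^2=752.77
Sorted: [752.77, 1003.25, 2810.74]
By sides: Scalene, By angles: Obtuse

Scalene, Obtuse


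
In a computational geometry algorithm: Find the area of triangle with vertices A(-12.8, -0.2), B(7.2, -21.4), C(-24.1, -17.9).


Area = |x_A(y_B-y_C) + x_B(y_C-y_A) + x_C(y_A-y_B)|/2
= |44.8 + (-127.44) + (-510.92)|/2
= 593.56/2 = 296.78

296.78


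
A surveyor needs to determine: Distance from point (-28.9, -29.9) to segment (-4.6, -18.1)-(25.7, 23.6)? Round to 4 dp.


Project P onto AB: t = 0 (clamped to [0,1])
Closest point on segment: (-4.6, -18.1)
Distance: 27.0135

27.0135


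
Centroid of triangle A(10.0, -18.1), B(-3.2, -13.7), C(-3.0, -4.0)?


Centroid = ((x_A+x_B+x_C)/3, (y_A+y_B+y_C)/3)
= ((10+(-3.2)+(-3))/3, ((-18.1)+(-13.7)+(-4))/3)
= (1.2667, -11.9333)

(1.2667, -11.9333)


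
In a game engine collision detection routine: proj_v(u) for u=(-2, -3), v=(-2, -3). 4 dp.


u.v = 13, |v| = sqrt(13) = 3.6056
Scalar projection = u.v / |v| = 13 / sqrt(13) = 3.6056

3.6056


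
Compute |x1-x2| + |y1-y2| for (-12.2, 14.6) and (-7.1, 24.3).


|(-12.2)-(-7.1)| + |14.6-24.3| = 5.1 + 9.7 = 14.8

14.8


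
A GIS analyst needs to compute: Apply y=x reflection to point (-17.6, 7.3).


Reflection over y=x: (x,y) -> (y,x)
(-17.6, 7.3) -> (7.3, -17.6)

(7.3, -17.6)


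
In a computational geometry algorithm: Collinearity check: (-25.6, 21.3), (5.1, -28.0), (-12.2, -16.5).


Cross product: (5.1-(-25.6))*((-16.5)-21.3) - ((-28)-21.3)*((-12.2)-(-25.6))
= -499.84

No, not collinear


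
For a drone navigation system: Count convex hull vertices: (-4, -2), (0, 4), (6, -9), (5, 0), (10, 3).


Convex hull vertices (CCW): (-4, -2), (6, -9), (10, 3), (0, 4)
Count = 4

4


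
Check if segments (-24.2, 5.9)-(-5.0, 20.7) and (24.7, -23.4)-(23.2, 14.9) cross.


Cross products: d1=1828.92, d2=1071.36, d3=-1286.28, d4=-528.72
d1*d2 < 0 and d3*d4 < 0? no

No, they don't intersect


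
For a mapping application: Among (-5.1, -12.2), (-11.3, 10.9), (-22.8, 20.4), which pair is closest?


d(P0,P1) = 23.9176, d(P0,P2) = 37.0951, d(P1,P2) = 14.9164
Closest: P1 and P2

Closest pair: (-11.3, 10.9) and (-22.8, 20.4), distance = 14.9164


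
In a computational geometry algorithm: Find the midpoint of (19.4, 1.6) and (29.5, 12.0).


M = ((19.4+29.5)/2, (1.6+12)/2)
= (24.45, 6.8)

(24.45, 6.8)


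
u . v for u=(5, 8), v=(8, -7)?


u . v = u_x*v_x + u_y*v_y = 5*8 + 8*(-7)
= 40 + (-56) = -16

-16


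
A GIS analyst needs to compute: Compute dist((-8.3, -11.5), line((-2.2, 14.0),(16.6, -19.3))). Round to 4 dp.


|cross product| = 682.53
|line direction| = sqrt(1462.33) = 38.2404
Distance = 682.53/sqrt(1462.33) = 17.8484

17.8484


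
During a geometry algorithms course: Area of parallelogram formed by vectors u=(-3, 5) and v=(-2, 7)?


|u x v| = |(-3)*7 - 5*(-2)|
= |(-21) - (-10)| = 11

11


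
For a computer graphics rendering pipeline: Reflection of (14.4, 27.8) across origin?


Reflection over origin: (x,y) -> (-x,-y)
(14.4, 27.8) -> (-14.4, -27.8)

(-14.4, -27.8)


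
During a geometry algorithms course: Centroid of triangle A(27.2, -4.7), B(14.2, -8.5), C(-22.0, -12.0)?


Centroid = ((x_A+x_B+x_C)/3, (y_A+y_B+y_C)/3)
= ((27.2+14.2+(-22))/3, ((-4.7)+(-8.5)+(-12))/3)
= (6.4667, -8.4)

(6.4667, -8.4)


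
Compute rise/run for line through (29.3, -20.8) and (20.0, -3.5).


slope = (y2-y1)/(x2-x1) = ((-3.5)-(-20.8))/(20-29.3) = 17.3/(-9.3) = -1.8602

-1.8602


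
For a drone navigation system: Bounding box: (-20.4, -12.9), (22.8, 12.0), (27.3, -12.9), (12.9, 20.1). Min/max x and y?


x range: [-20.4, 27.3]
y range: [-12.9, 20.1]
Bounding box: (-20.4,-12.9) to (27.3,20.1)

(-20.4,-12.9) to (27.3,20.1)


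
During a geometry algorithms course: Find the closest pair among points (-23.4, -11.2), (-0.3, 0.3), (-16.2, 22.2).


d(P0,P1) = 25.8043, d(P0,P2) = 34.1672, d(P1,P2) = 27.0633
Closest: P0 and P1

Closest pair: (-23.4, -11.2) and (-0.3, 0.3), distance = 25.8043


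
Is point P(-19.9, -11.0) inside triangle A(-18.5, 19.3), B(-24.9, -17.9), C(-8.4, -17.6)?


Cross products: AB x AP = 141.84, BC x BP = 112.35, CA x CP = 357.69
All same sign? yes

Yes, inside


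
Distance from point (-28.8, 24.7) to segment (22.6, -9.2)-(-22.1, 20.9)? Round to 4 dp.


Project P onto AB: t = 1 (clamped to [0,1])
Closest point on segment: (-22.1, 20.9)
Distance: 7.7026

7.7026


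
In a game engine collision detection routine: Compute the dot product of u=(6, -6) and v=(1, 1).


u . v = u_x*v_x + u_y*v_y = 6*1 + (-6)*1
= 6 + (-6) = 0

0


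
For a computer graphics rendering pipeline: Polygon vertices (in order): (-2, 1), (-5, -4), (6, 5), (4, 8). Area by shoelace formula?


Shoelace sum: ((-2)*(-4) - (-5)*1) + ((-5)*5 - 6*(-4)) + (6*8 - 4*5) + (4*1 - (-2)*8)
= 60
Area = |60|/2 = 30

30


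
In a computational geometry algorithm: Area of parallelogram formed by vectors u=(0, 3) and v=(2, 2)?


|u x v| = |0*2 - 3*2|
= |0 - 6| = 6

6


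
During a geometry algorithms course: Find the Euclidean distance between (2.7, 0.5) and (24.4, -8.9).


dx=21.7, dy=-9.4
d^2 = 21.7^2 + (-9.4)^2 = 559.25
d = sqrt(559.25) = 23.6485

23.6485


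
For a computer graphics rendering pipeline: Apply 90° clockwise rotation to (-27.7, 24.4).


90° CW: (x,y) -> (y, -x)
(-27.7,24.4) -> (24.4, 27.7)

(24.4, 27.7)


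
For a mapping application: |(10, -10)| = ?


|u| = sqrt(10^2 + (-10)^2) = sqrt(200) = 14.1421

14.1421


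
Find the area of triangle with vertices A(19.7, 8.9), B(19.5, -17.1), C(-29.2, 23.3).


Area = |x_A(y_B-y_C) + x_B(y_C-y_A) + x_C(y_A-y_B)|/2
= |(-795.88) + 280.8 + (-759.2)|/2
= 1274.28/2 = 637.14

637.14


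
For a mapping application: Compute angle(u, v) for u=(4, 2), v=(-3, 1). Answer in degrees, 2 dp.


u.v = -10, |u| = sqrt(20) = 4.4721, |v| = sqrt(10) = 3.1623
cos(theta) = u.v/(|u||v|) = -10/sqrt(200) = -0.707107
theta = acos(-0.707107) = 135 degrees

135 degrees


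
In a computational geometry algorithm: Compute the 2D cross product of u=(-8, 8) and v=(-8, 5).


u x v = u_x*v_y - u_y*v_x = (-8)*5 - 8*(-8)
= (-40) - (-64) = 24

24


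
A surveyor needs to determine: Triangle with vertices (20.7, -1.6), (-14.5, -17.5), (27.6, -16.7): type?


Side lengths squared: AB^2=1491.85, BC^2=1773.05, CA^2=275.62
Sorted: [275.62, 1491.85, 1773.05]
By sides: Scalene, By angles: Obtuse

Scalene, Obtuse


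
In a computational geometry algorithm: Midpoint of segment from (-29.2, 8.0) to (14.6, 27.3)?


M = (((-29.2)+14.6)/2, (8+27.3)/2)
= (-7.3, 17.65)

(-7.3, 17.65)


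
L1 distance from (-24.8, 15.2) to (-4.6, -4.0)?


|(-24.8)-(-4.6)| + |15.2-(-4)| = 20.2 + 19.2 = 39.4

39.4


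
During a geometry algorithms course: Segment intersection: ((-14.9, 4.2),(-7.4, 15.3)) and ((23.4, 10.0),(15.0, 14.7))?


Cross products: d1=228.73, d2=100.24, d3=-381.63, d4=-253.14
d1*d2 < 0 and d3*d4 < 0? no

No, they don't intersect


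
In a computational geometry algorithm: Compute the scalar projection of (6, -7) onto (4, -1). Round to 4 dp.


u.v = 31, |v| = sqrt(17) = 4.1231
Scalar projection = u.v / |v| = 31 / sqrt(17) = 7.5186

7.5186


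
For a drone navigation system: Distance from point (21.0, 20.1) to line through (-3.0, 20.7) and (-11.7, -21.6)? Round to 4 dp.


|cross product| = 1020.42
|line direction| = sqrt(1864.98) = 43.1854
Distance = 1020.42/sqrt(1864.98) = 23.6288

23.6288


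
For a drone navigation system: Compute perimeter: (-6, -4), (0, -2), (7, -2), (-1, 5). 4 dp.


Sides: (-6, -4)->(0, -2): sqrt(40) = 6.324555, (0, -2)->(7, -2): sqrt(49) = 7, (7, -2)->(-1, 5): sqrt(113) = 10.630146, (-1, 5)->(-6, -4): sqrt(106) = 10.29563
Sum = 34.250331
Perimeter = 34.2503

34.2503


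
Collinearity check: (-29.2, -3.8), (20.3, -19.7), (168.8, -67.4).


Cross product: (20.3-(-29.2))*((-67.4)-(-3.8)) - ((-19.7)-(-3.8))*(168.8-(-29.2))
= 0

Yes, collinear


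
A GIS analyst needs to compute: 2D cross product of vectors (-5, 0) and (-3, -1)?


u x v = u_x*v_y - u_y*v_x = (-5)*(-1) - 0*(-3)
= 5 - 0 = 5

5


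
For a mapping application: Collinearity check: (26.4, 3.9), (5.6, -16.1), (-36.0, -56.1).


Cross product: (5.6-26.4)*((-56.1)-3.9) - ((-16.1)-3.9)*((-36)-26.4)
= 0

Yes, collinear


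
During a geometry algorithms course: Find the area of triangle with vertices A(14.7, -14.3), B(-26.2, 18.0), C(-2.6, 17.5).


Area = |x_A(y_B-y_C) + x_B(y_C-y_A) + x_C(y_A-y_B)|/2
= |7.35 + (-833.16) + 83.98|/2
= 741.83/2 = 370.915

370.915


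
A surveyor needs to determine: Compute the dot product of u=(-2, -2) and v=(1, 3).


u . v = u_x*v_x + u_y*v_y = (-2)*1 + (-2)*3
= (-2) + (-6) = -8

-8


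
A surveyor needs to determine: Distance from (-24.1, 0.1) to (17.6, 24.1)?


dx=41.7, dy=24
d^2 = 41.7^2 + 24^2 = 2314.89
d = sqrt(2314.89) = 48.1133

48.1133


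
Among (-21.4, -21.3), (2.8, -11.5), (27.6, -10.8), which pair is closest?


d(P0,P1) = 26.109, d(P0,P2) = 50.1124, d(P1,P2) = 24.8099
Closest: P1 and P2

Closest pair: (2.8, -11.5) and (27.6, -10.8), distance = 24.8099


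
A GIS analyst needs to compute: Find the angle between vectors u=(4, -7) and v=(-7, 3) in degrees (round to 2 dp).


u.v = -49, |u| = sqrt(65) = 8.0623, |v| = sqrt(58) = 7.6158
cos(theta) = u.v/(|u||v|) = -49/sqrt(3770) = -0.798041
theta = acos(-0.798041) = 142.94 degrees

142.94 degrees


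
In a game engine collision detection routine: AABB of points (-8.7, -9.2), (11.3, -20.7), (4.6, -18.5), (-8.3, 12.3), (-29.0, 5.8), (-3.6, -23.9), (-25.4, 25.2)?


x range: [-29, 11.3]
y range: [-23.9, 25.2]
Bounding box: (-29,-23.9) to (11.3,25.2)

(-29,-23.9) to (11.3,25.2)


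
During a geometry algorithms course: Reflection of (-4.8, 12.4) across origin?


Reflection over origin: (x,y) -> (-x,-y)
(-4.8, 12.4) -> (4.8, -12.4)

(4.8, -12.4)


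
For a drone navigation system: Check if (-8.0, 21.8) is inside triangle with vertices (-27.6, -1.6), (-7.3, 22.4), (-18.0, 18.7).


Cross products: AB x AP = 4.62, BC x BP = 3.83, CA x CP = 173.24
All same sign? yes

Yes, inside


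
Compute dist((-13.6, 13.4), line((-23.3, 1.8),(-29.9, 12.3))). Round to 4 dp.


|cross product| = 178.41
|line direction| = sqrt(153.81) = 12.402
Distance = 178.41/sqrt(153.81) = 14.3856

14.3856


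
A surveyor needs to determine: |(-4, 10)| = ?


|u| = sqrt((-4)^2 + 10^2) = sqrt(116) = 10.7703

10.7703


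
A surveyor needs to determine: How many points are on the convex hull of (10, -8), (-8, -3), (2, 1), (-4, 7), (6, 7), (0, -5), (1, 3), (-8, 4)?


Convex hull vertices (CCW): (-8, -3), (10, -8), (6, 7), (-4, 7), (-8, 4)
Count = 5

5


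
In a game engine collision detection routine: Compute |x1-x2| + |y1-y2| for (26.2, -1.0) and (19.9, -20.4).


|26.2-19.9| + |(-1)-(-20.4)| = 6.3 + 19.4 = 25.7

25.7


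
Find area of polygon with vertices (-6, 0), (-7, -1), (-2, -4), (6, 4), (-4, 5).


Shoelace sum: ((-6)*(-1) - (-7)*0) + ((-7)*(-4) - (-2)*(-1)) + ((-2)*4 - 6*(-4)) + (6*5 - (-4)*4) + ((-4)*0 - (-6)*5)
= 124
Area = |124|/2 = 62

62


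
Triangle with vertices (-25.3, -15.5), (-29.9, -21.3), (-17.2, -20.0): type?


Side lengths squared: AB^2=54.8, BC^2=162.98, CA^2=85.86
Sorted: [54.8, 85.86, 162.98]
By sides: Scalene, By angles: Obtuse

Scalene, Obtuse


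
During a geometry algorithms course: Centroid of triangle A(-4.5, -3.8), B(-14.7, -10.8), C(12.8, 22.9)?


Centroid = ((x_A+x_B+x_C)/3, (y_A+y_B+y_C)/3)
= (((-4.5)+(-14.7)+12.8)/3, ((-3.8)+(-10.8)+22.9)/3)
= (-2.1333, 2.7667)

(-2.1333, 2.7667)


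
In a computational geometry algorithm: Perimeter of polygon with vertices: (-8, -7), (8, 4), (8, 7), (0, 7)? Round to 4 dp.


Sides: (-8, -7)->(8, 4): sqrt(377) = 19.416488, (8, 4)->(8, 7): sqrt(9) = 3, (8, 7)->(0, 7): sqrt(64) = 8, (0, 7)->(-8, -7): sqrt(260) = 16.124515
Sum = 46.541003
Perimeter = 46.541

46.541


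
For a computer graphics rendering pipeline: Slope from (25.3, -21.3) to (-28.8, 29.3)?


slope = (y2-y1)/(x2-x1) = (29.3-(-21.3))/((-28.8)-25.3) = 50.6/(-54.1) = -0.9353

-0.9353


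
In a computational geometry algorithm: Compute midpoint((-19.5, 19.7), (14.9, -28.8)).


M = (((-19.5)+14.9)/2, (19.7+(-28.8))/2)
= (-2.3, -4.55)

(-2.3, -4.55)


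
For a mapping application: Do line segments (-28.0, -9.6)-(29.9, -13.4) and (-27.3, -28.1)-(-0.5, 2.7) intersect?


Cross products: d1=517.36, d2=-1367.8, d3=-1068.49, d4=816.67
d1*d2 < 0 and d3*d4 < 0? yes

Yes, they intersect


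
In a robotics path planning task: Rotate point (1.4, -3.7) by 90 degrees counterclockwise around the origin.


90° CCW: (x,y) -> (-y, x)
(1.4,-3.7) -> (3.7, 1.4)

(3.7, 1.4)


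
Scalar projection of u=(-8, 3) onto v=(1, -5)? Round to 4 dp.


u.v = -23, |v| = sqrt(26) = 5.099
Scalar projection = u.v / |v| = -23 / sqrt(26) = -4.5107

-4.5107


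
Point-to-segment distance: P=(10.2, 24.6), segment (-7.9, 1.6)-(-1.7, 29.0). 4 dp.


Project P onto AB: t = 0.9407 (clamped to [0,1])
Closest point on segment: (-2.0675, 27.3759)
Distance: 12.5776

12.5776


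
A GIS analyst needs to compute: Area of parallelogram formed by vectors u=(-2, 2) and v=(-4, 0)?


|u x v| = |(-2)*0 - 2*(-4)|
= |0 - (-8)| = 8

8


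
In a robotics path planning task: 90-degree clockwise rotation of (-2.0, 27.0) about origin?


90° CW: (x,y) -> (y, -x)
(-2,27) -> (27, 2)

(27, 2)


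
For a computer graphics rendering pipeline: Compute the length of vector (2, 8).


|u| = sqrt(2^2 + 8^2) = sqrt(68) = 8.2462

8.2462


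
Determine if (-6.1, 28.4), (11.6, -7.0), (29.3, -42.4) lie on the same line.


Cross product: (11.6-(-6.1))*((-42.4)-28.4) - ((-7)-28.4)*(29.3-(-6.1))
= 0

Yes, collinear


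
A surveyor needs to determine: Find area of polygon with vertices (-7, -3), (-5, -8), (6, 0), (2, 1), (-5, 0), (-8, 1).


Shoelace sum: ((-7)*(-8) - (-5)*(-3)) + ((-5)*0 - 6*(-8)) + (6*1 - 2*0) + (2*0 - (-5)*1) + ((-5)*1 - (-8)*0) + ((-8)*(-3) - (-7)*1)
= 126
Area = |126|/2 = 63

63


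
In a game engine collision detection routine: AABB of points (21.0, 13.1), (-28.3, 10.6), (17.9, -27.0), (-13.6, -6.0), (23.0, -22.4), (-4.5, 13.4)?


x range: [-28.3, 23]
y range: [-27, 13.4]
Bounding box: (-28.3,-27) to (23,13.4)

(-28.3,-27) to (23,13.4)


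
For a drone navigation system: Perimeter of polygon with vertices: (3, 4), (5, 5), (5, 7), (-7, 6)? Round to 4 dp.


Sides: (3, 4)->(5, 5): sqrt(5) = 2.236068, (5, 5)->(5, 7): sqrt(4) = 2, (5, 7)->(-7, 6): sqrt(145) = 12.041595, (-7, 6)->(3, 4): sqrt(104) = 10.198039
Sum = 26.475702
Perimeter = 26.4757

26.4757


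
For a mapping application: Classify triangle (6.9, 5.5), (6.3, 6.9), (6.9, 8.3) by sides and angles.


Side lengths squared: AB^2=2.32, BC^2=2.32, CA^2=7.84
Sorted: [2.32, 2.32, 7.84]
By sides: Isosceles, By angles: Obtuse

Isosceles, Obtuse


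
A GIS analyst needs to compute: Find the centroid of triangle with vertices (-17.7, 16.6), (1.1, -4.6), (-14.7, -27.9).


Centroid = ((x_A+x_B+x_C)/3, (y_A+y_B+y_C)/3)
= (((-17.7)+1.1+(-14.7))/3, (16.6+(-4.6)+(-27.9))/3)
= (-10.4333, -5.3)

(-10.4333, -5.3)


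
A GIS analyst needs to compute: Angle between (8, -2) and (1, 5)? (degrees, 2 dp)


u.v = -2, |u| = sqrt(68) = 8.2462, |v| = sqrt(26) = 5.099
cos(theta) = u.v/(|u||v|) = -2/sqrt(1768) = -0.047565
theta = acos(-0.047565) = 92.73 degrees

92.73 degrees


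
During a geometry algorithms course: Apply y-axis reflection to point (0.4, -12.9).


Reflection over y-axis: (x,y) -> (-x,y)
(0.4, -12.9) -> (-0.4, -12.9)

(-0.4, -12.9)


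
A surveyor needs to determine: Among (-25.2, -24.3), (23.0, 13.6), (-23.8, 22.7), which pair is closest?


d(P0,P1) = 61.316, d(P0,P2) = 47.0208, d(P1,P2) = 47.6765
Closest: P0 and P2

Closest pair: (-25.2, -24.3) and (-23.8, 22.7), distance = 47.0208


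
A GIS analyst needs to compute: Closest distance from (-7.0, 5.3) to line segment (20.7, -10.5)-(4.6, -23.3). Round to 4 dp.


Project P onto AB: t = 0.5761 (clamped to [0,1])
Closest point on segment: (11.4244, -17.8744)
Distance: 29.6059

29.6059


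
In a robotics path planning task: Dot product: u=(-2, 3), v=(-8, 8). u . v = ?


u . v = u_x*v_x + u_y*v_y = (-2)*(-8) + 3*8
= 16 + 24 = 40

40


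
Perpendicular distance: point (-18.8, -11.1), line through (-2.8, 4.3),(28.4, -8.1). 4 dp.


|cross product| = 678.88
|line direction| = sqrt(1127.2) = 33.5738
Distance = 678.88/sqrt(1127.2) = 20.2205

20.2205


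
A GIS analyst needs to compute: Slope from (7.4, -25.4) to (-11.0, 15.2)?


slope = (y2-y1)/(x2-x1) = (15.2-(-25.4))/((-11)-7.4) = 40.6/(-18.4) = -2.2065

-2.2065


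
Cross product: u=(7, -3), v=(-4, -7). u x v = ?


u x v = u_x*v_y - u_y*v_x = 7*(-7) - (-3)*(-4)
= (-49) - 12 = -61

-61


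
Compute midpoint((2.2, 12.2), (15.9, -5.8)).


M = ((2.2+15.9)/2, (12.2+(-5.8))/2)
= (9.05, 3.2)

(9.05, 3.2)


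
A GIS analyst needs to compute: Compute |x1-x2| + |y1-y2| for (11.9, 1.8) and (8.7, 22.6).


|11.9-8.7| + |1.8-22.6| = 3.2 + 20.8 = 24

24


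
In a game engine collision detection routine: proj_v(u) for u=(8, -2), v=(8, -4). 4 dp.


u.v = 72, |v| = sqrt(80) = 8.9443
Scalar projection = u.v / |v| = 72 / sqrt(80) = 8.0498

8.0498


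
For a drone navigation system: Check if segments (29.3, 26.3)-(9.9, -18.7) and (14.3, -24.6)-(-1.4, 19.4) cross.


Cross products: d1=-1459.13, d2=100.97, d3=312.46, d4=-1247.64
d1*d2 < 0 and d3*d4 < 0? yes

Yes, they intersect


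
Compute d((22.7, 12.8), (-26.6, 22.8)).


dx=-49.3, dy=10
d^2 = (-49.3)^2 + 10^2 = 2530.49
d = sqrt(2530.49) = 50.304

50.304


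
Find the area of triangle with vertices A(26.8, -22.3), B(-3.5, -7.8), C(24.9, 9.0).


Area = |x_A(y_B-y_C) + x_B(y_C-y_A) + x_C(y_A-y_B)|/2
= |(-450.24) + (-109.55) + (-361.05)|/2
= 920.84/2 = 460.42

460.42


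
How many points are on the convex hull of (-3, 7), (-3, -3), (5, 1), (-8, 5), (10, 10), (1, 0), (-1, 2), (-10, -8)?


Convex hull vertices (CCW): (-10, -8), (5, 1), (10, 10), (-3, 7), (-8, 5)
Count = 5

5


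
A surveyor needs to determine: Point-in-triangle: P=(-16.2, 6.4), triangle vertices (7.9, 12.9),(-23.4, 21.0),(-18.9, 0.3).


Cross products: AB x AP = 398.66, BC x BP = 83.34, CA x CP = 129.46
All same sign? yes

Yes, inside


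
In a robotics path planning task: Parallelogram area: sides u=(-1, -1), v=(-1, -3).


|u x v| = |(-1)*(-3) - (-1)*(-1)|
= |3 - 1| = 2

2


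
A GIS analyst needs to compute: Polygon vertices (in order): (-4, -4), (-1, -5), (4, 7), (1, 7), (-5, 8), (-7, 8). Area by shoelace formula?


Shoelace sum: ((-4)*(-5) - (-1)*(-4)) + ((-1)*7 - 4*(-5)) + (4*7 - 1*7) + (1*8 - (-5)*7) + ((-5)*8 - (-7)*8) + ((-7)*(-4) - (-4)*8)
= 169
Area = |169|/2 = 84.5

84.5


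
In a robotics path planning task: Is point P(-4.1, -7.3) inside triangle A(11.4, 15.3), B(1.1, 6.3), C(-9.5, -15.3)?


Cross products: AB x AP = 93.28, BC x BP = 31.84, CA x CP = 1.96
All same sign? yes

Yes, inside


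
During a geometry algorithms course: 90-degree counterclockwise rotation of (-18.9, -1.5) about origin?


90° CCW: (x,y) -> (-y, x)
(-18.9,-1.5) -> (1.5, -18.9)

(1.5, -18.9)


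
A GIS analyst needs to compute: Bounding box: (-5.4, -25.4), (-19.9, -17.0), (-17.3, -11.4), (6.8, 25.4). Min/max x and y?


x range: [-19.9, 6.8]
y range: [-25.4, 25.4]
Bounding box: (-19.9,-25.4) to (6.8,25.4)

(-19.9,-25.4) to (6.8,25.4)


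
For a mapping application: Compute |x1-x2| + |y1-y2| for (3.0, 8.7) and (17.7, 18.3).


|3-17.7| + |8.7-18.3| = 14.7 + 9.6 = 24.3

24.3


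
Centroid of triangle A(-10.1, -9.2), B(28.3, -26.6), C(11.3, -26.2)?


Centroid = ((x_A+x_B+x_C)/3, (y_A+y_B+y_C)/3)
= (((-10.1)+28.3+11.3)/3, ((-9.2)+(-26.6)+(-26.2))/3)
= (9.8333, -20.6667)

(9.8333, -20.6667)


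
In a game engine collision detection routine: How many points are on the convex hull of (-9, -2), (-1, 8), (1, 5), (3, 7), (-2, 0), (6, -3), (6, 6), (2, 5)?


Convex hull vertices (CCW): (-9, -2), (6, -3), (6, 6), (3, 7), (-1, 8)
Count = 5

5


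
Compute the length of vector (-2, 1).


|u| = sqrt((-2)^2 + 1^2) = sqrt(5) = 2.2361

2.2361


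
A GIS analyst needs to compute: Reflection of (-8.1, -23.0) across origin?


Reflection over origin: (x,y) -> (-x,-y)
(-8.1, -23) -> (8.1, 23)

(8.1, 23)


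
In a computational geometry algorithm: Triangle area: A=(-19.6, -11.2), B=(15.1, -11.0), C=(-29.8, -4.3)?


Area = |x_A(y_B-y_C) + x_B(y_C-y_A) + x_C(y_A-y_B)|/2
= |131.32 + 104.19 + 5.96|/2
= 241.47/2 = 120.735

120.735


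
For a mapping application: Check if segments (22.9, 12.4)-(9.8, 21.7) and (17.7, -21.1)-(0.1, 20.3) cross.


Cross products: d1=-804.88, d2=-426.22, d3=487.21, d4=108.55
d1*d2 < 0 and d3*d4 < 0? no

No, they don't intersect


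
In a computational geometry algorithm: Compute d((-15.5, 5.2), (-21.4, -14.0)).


dx=-5.9, dy=-19.2
d^2 = (-5.9)^2 + (-19.2)^2 = 403.45
d = sqrt(403.45) = 20.0861

20.0861


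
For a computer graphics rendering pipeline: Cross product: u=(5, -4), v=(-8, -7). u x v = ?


u x v = u_x*v_y - u_y*v_x = 5*(-7) - (-4)*(-8)
= (-35) - 32 = -67

-67


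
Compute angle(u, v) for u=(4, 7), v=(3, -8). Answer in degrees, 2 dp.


u.v = -44, |u| = sqrt(65) = 8.0623, |v| = sqrt(73) = 8.544
cos(theta) = u.v/(|u||v|) = -44/sqrt(4745) = -0.638755
theta = acos(-0.638755) = 129.7 degrees

129.7 degrees


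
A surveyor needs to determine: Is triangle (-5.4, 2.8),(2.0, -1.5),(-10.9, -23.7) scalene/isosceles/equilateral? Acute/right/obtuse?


Side lengths squared: AB^2=73.25, BC^2=659.25, CA^2=732.5
Sorted: [73.25, 659.25, 732.5]
By sides: Scalene, By angles: Right

Scalene, Right


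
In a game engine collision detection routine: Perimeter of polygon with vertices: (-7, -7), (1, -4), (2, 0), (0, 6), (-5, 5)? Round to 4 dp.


Sides: (-7, -7)->(1, -4): sqrt(73) = 8.544004, (1, -4)->(2, 0): sqrt(17) = 4.123106, (2, 0)->(0, 6): sqrt(40) = 6.324555, (0, 6)->(-5, 5): sqrt(26) = 5.09902, (-5, 5)->(-7, -7): sqrt(148) = 12.165525
Sum = 36.25621
Perimeter = 36.2562

36.2562


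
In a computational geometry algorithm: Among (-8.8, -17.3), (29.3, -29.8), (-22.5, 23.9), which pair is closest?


d(P0,P1) = 40.0981, d(P0,P2) = 43.4181, d(P1,P2) = 74.6119
Closest: P0 and P1

Closest pair: (-8.8, -17.3) and (29.3, -29.8), distance = 40.0981


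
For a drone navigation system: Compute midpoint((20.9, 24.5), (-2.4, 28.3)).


M = ((20.9+(-2.4))/2, (24.5+28.3)/2)
= (9.25, 26.4)

(9.25, 26.4)


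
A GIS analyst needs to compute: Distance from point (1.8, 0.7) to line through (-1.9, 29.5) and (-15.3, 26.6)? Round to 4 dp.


|cross product| = 396.65
|line direction| = sqrt(187.97) = 13.7102
Distance = 396.65/sqrt(187.97) = 28.931

28.931


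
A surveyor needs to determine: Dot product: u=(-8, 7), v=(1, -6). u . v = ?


u . v = u_x*v_x + u_y*v_y = (-8)*1 + 7*(-6)
= (-8) + (-42) = -50

-50


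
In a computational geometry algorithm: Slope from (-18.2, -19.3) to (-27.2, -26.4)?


slope = (y2-y1)/(x2-x1) = ((-26.4)-(-19.3))/((-27.2)-(-18.2)) = (-7.1)/(-9) = 0.7889

0.7889


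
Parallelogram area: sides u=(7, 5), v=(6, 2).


|u x v| = |7*2 - 5*6|
= |14 - 30| = 16

16


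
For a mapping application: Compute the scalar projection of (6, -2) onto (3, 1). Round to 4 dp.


u.v = 16, |v| = sqrt(10) = 3.1623
Scalar projection = u.v / |v| = 16 / sqrt(10) = 5.0596

5.0596


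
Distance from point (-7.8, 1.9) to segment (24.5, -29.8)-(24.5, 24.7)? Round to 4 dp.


Project P onto AB: t = 0.5817 (clamped to [0,1])
Closest point on segment: (24.5, 1.9)
Distance: 32.3

32.3


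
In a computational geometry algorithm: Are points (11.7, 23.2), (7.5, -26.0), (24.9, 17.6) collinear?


Cross product: (7.5-11.7)*(17.6-23.2) - ((-26)-23.2)*(24.9-11.7)
= 672.96

No, not collinear


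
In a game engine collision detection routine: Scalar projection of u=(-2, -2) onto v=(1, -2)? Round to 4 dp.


u.v = 2, |v| = sqrt(5) = 2.2361
Scalar projection = u.v / |v| = 2 / sqrt(5) = 0.8944

0.8944


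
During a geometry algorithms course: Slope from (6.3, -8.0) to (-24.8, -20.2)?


slope = (y2-y1)/(x2-x1) = ((-20.2)-(-8))/((-24.8)-6.3) = (-12.2)/(-31.1) = 0.3923

0.3923


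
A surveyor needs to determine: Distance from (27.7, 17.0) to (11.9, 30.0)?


dx=-15.8, dy=13
d^2 = (-15.8)^2 + 13^2 = 418.64
d = sqrt(418.64) = 20.4607

20.4607


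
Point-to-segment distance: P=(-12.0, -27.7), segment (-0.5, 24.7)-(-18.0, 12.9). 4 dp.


Project P onto AB: t = 1 (clamped to [0,1])
Closest point on segment: (-18, 12.9)
Distance: 41.041

41.041


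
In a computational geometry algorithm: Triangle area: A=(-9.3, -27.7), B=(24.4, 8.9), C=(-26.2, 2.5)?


Area = |x_A(y_B-y_C) + x_B(y_C-y_A) + x_C(y_A-y_B)|/2
= |(-59.52) + 736.88 + 958.92|/2
= 1636.28/2 = 818.14

818.14


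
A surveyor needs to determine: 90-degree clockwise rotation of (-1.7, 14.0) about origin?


90° CW: (x,y) -> (y, -x)
(-1.7,14) -> (14, 1.7)

(14, 1.7)


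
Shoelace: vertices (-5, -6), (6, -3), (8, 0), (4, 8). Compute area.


Shoelace sum: ((-5)*(-3) - 6*(-6)) + (6*0 - 8*(-3)) + (8*8 - 4*0) + (4*(-6) - (-5)*8)
= 155
Area = |155|/2 = 77.5

77.5


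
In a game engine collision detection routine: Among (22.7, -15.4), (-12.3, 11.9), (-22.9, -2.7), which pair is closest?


d(P0,P1) = 44.3879, d(P0,P2) = 47.3355, d(P1,P2) = 18.0422
Closest: P1 and P2

Closest pair: (-12.3, 11.9) and (-22.9, -2.7), distance = 18.0422


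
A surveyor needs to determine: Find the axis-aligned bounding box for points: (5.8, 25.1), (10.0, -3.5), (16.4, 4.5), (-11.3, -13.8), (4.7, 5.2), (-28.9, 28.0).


x range: [-28.9, 16.4]
y range: [-13.8, 28]
Bounding box: (-28.9,-13.8) to (16.4,28)

(-28.9,-13.8) to (16.4,28)


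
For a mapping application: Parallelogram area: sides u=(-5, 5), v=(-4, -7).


|u x v| = |(-5)*(-7) - 5*(-4)|
= |35 - (-20)| = 55

55


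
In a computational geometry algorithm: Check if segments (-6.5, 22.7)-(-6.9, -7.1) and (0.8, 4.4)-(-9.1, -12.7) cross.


Cross products: d1=-306, d2=-17.82, d3=224.86, d4=-63.32
d1*d2 < 0 and d3*d4 < 0? no

No, they don't intersect


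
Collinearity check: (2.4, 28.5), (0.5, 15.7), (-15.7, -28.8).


Cross product: (0.5-2.4)*((-28.8)-28.5) - (15.7-28.5)*((-15.7)-2.4)
= -122.81

No, not collinear


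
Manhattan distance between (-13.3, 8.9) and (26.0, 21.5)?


|(-13.3)-26| + |8.9-21.5| = 39.3 + 12.6 = 51.9

51.9


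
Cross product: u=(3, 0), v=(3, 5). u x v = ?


u x v = u_x*v_y - u_y*v_x = 3*5 - 0*3
= 15 - 0 = 15

15


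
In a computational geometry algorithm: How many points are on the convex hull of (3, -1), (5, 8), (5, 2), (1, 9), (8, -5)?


Convex hull vertices (CCW): (1, 9), (3, -1), (8, -5), (5, 8)
Count = 4

4


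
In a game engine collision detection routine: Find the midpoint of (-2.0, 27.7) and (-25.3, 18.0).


M = (((-2)+(-25.3))/2, (27.7+18)/2)
= (-13.65, 22.85)

(-13.65, 22.85)


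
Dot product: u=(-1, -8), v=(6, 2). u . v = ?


u . v = u_x*v_x + u_y*v_y = (-1)*6 + (-8)*2
= (-6) + (-16) = -22

-22


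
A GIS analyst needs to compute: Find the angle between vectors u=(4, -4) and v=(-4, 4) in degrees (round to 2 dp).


u.v = -32, |u| = sqrt(32) = 5.6569, |v| = sqrt(32) = 5.6569
cos(theta) = u.v/(|u||v|) = -32/sqrt(1024) = -1
theta = acos(-1) = 180 degrees

180 degrees


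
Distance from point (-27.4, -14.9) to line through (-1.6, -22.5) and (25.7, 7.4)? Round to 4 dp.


|cross product| = 978.9
|line direction| = sqrt(1639.3) = 40.4883
Distance = 978.9/sqrt(1639.3) = 24.1774

24.1774


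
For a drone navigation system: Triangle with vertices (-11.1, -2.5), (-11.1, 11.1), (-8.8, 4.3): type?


Side lengths squared: AB^2=184.96, BC^2=51.53, CA^2=51.53
Sorted: [51.53, 51.53, 184.96]
By sides: Isosceles, By angles: Obtuse

Isosceles, Obtuse
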